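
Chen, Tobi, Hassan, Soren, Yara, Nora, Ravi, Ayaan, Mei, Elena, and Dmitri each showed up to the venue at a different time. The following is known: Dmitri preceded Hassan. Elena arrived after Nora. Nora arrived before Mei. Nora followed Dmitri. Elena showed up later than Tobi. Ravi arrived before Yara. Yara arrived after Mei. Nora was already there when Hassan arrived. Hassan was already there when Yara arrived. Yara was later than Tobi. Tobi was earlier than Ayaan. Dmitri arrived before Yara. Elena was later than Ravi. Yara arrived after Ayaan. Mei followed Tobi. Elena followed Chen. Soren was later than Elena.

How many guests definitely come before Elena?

5

Directly stated before Elena: Chen, Nora, Ravi, and Tobi.
Dmitri reaches Elena via Dmitri → Nora → Elena.
That's Chen, Dmitri, Nora, Ravi, and Tobi — 5 in all.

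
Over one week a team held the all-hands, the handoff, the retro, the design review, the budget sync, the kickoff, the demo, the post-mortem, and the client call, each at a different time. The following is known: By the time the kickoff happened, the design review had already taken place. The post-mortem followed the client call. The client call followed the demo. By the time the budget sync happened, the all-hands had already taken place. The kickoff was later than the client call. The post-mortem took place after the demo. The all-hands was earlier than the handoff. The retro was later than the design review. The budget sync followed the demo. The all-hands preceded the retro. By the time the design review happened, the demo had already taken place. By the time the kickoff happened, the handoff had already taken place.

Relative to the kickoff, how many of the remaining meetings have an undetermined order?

Forced before the kickoff: the all-hands, the client call, the demo, the design review, and the handoff.
That leaves the budget sync, the post-mortem, and the retro with no forced order relative to the kickoff — 3.

3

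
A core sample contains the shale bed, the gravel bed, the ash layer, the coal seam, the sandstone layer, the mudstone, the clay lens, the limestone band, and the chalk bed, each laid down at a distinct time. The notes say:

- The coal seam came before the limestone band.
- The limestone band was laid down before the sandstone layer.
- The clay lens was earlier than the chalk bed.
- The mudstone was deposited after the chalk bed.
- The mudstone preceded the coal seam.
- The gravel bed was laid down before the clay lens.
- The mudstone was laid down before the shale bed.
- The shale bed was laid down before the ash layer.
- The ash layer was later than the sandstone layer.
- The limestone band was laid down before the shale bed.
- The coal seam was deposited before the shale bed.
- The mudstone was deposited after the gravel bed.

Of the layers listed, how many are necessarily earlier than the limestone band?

5

Directly stated before the limestone band: the coal seam.
The chalk bed reaches the limestone band via the chalk bed → the mudstone → the coal seam → the limestone band.
The clay lens reaches the limestone band via the clay lens → the chalk bed → the mudstone → the coal seam → the limestone band.
The gravel bed reaches the limestone band via the gravel bed → the mudstone → the coal seam → the limestone band.
Likewise the mudstone reaches the limestone band by chaining the stated constraints.
No chain forces the sandstone layer (or any of the others) ahead of the limestone band.
That's the chalk bed, the clay lens, the coal seam, the gravel bed, and the mudstone — 5 in all.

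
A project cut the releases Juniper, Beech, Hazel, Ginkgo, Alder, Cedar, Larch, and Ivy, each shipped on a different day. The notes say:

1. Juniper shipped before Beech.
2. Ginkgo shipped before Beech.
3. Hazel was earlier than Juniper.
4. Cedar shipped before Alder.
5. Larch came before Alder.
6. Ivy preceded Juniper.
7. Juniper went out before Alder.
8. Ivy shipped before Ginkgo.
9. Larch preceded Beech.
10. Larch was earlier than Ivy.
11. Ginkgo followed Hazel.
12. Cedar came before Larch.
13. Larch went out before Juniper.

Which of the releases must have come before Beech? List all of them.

Directly stated before Beech: Ginkgo, Juniper, and Larch.
Cedar reaches Beech via Cedar → Larch → Beech.
Hazel reaches Beech via Hazel → Ginkgo → Beech.
Ivy reaches Beech via Ivy → Ginkgo → Beech.
No chain forces Alder ahead of Beech.

Cedar, Ginkgo, Hazel, Ivy, Juniper, Larch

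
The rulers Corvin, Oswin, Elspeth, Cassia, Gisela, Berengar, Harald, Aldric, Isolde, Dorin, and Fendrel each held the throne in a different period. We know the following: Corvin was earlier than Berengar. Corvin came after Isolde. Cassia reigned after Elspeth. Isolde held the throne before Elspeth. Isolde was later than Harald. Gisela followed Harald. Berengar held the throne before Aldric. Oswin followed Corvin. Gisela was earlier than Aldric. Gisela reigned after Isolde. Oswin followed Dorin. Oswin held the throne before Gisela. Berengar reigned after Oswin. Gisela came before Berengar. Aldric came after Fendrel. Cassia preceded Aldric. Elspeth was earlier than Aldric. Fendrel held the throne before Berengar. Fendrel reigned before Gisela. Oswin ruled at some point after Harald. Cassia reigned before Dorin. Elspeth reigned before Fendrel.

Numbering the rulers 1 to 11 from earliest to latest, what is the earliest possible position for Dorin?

Cassia, Elspeth, Harald, and Isolde must all come before Dorin — 4 forced predecessors.
Nothing else is forced ahead of Dorin, so their earliest slot is position 4 + 1 = 5.

5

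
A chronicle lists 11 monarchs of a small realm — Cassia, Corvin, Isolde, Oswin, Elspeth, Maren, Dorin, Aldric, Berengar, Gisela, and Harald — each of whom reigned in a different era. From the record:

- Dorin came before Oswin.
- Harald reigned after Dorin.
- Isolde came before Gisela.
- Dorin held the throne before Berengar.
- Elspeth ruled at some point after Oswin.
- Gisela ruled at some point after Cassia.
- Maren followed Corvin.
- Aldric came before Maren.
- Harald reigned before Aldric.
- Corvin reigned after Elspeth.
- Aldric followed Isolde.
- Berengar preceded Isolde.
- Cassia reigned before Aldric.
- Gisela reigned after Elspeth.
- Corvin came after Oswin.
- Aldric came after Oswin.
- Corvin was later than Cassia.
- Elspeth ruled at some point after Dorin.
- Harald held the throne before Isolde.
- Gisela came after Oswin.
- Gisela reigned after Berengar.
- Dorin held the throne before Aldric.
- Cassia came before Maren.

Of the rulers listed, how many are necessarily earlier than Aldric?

Directly stated before Aldric: Cassia, Dorin, Harald, Isolde, and Oswin.
Berengar reaches Aldric via Berengar → Isolde → Aldric.
No chain forces Corvin (or any of the others) ahead of Aldric.
That's Berengar, Cassia, Dorin, Harald, Isolde, and Oswin — 6 in all.

6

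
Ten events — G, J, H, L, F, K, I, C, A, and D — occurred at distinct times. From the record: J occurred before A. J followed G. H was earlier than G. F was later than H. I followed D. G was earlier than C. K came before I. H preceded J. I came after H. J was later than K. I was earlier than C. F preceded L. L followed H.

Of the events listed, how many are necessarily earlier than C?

Directly stated before C: G and I.
D reaches C via D → I → C.
H reaches C via H → I → C.
K reaches C via K → I → C.
No chain forces F (or any of the others) ahead of C.
That's D, G, H, I, and K — 5 in all.

5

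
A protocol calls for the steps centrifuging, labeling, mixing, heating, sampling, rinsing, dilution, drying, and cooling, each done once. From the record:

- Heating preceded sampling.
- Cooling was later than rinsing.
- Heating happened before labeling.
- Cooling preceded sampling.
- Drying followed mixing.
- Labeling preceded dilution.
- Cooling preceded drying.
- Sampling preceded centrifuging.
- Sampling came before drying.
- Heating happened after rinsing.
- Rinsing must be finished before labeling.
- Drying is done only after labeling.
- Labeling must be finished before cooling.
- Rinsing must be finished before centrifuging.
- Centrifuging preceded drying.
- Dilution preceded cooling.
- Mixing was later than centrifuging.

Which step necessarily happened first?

rinsing

Rinsing has a chain of constraints placing it before every other step, so rinsing must be first.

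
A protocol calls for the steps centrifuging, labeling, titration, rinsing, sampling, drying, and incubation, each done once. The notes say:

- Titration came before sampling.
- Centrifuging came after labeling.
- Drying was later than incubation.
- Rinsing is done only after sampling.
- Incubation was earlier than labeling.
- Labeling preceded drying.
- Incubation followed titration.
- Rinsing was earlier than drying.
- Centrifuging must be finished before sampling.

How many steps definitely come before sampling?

4

Directly stated before sampling: centrifuging and titration.
Incubation reaches sampling via incubation → labeling → centrifuging → sampling.
Labeling reaches sampling via labeling → centrifuging → sampling.
That's centrifuging, incubation, labeling, and titration — 4 in all.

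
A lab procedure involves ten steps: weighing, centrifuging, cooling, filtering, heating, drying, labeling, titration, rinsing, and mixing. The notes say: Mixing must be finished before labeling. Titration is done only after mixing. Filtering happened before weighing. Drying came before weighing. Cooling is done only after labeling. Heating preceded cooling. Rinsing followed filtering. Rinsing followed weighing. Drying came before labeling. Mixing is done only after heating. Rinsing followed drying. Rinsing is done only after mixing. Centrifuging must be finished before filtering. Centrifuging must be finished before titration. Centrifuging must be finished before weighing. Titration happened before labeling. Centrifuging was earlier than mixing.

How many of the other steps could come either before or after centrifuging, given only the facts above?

2

Forced after centrifuging: cooling, filtering, labeling, mixing, rinsing, titration, and weighing.
That leaves drying and heating with no forced order relative to centrifuging — 2.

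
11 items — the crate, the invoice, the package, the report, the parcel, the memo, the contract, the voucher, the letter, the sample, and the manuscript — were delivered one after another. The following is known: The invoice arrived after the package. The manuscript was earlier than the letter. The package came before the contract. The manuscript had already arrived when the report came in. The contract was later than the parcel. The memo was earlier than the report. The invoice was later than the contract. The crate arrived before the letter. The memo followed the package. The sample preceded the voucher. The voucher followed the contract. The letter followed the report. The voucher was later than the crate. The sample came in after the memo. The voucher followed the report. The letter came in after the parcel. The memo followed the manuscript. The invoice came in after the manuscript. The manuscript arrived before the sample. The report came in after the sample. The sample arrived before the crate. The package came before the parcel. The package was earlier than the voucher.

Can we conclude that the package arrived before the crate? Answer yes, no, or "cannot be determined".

Chain the constraints: the package → the memo → the sample → the crate. Each link is directly stated, so the package comes before the crate.

yes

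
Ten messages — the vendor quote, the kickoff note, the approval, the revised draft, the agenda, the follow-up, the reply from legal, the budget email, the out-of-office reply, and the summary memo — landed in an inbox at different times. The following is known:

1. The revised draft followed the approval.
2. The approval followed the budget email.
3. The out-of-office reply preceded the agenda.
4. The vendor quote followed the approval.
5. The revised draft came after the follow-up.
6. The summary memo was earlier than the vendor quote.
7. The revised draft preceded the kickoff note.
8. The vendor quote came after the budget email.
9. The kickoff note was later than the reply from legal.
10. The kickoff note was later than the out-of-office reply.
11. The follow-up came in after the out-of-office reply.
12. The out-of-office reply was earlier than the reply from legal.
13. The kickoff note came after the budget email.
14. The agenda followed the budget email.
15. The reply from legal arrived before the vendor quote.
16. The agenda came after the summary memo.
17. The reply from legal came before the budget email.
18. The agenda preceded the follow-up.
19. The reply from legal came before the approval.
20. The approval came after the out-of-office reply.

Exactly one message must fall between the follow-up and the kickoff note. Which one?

the revised draft

Tracing the constraints gives the follow-up → the revised draft → the kickoff note, so the revised draft sits after the follow-up and before the kickoff note.
No other message is forced both after the follow-up and before the kickoff note.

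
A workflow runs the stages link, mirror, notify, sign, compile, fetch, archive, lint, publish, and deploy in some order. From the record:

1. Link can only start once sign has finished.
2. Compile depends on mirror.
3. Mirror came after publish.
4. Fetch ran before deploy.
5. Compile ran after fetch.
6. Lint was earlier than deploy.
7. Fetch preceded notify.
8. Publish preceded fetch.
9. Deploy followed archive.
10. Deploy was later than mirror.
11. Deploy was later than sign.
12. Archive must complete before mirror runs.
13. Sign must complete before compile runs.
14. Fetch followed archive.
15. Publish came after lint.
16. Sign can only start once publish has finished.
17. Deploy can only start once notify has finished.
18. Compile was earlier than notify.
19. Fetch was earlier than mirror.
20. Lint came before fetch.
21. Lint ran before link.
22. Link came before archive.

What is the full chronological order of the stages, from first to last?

The constraints fix every adjacent pair, so only one ordering works:
lint → publish → sign → link → archive → fetch → mirror → compile → notify → deploy.

lint, publish, sign, link, archive, fetch, mirror, compile, notify, deploy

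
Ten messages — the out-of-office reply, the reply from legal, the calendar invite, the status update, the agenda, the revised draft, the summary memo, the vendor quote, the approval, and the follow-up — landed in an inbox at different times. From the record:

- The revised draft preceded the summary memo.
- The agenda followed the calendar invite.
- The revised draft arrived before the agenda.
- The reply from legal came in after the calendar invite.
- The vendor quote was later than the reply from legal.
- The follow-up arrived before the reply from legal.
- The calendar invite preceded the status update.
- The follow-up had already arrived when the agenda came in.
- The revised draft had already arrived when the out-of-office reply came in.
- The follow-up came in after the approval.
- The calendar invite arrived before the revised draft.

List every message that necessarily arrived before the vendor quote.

the approval, the calendar invite, the follow-up, the reply from legal

Directly stated before the vendor quote: the reply from legal.
The approval reaches the vendor quote via the approval → the follow-up → the reply from legal → the vendor quote.
The calendar invite reaches the vendor quote via the calendar invite → the reply from legal → the vendor quote.
The follow-up reaches the vendor quote via the follow-up → the reply from legal → the vendor quote.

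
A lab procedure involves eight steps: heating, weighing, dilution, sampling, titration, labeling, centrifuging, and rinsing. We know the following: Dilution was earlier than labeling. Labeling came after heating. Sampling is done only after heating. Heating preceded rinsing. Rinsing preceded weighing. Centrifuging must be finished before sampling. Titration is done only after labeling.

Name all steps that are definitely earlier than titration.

dilution, heating, labeling

Directly stated before titration: labeling.
Dilution reaches titration via dilution → labeling → titration.
Heating reaches titration via heating → labeling → titration.
No chain forces sampling (or any of the others) ahead of titration.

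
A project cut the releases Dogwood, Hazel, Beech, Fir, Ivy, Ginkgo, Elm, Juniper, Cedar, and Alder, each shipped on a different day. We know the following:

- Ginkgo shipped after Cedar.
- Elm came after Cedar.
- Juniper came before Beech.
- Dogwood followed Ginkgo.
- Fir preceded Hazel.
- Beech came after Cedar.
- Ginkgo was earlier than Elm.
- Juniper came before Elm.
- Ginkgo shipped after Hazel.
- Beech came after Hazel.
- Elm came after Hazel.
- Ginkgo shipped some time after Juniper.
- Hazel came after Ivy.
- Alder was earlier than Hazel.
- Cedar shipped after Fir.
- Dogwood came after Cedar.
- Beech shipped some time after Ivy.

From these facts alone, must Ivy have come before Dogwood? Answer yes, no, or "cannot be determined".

Chain the constraints: Ivy → Hazel → Ginkgo → Dogwood. Each link is directly stated, so Ivy comes before Dogwood.

yes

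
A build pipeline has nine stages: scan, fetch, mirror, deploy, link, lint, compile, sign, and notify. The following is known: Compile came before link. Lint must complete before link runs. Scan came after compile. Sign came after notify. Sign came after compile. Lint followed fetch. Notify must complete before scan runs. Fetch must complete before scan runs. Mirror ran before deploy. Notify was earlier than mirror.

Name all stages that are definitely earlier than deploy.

mirror, notify

Directly stated before deploy: mirror.
Notify reaches deploy via notify → mirror → deploy.
No chain forces compile (or any of the others) ahead of deploy.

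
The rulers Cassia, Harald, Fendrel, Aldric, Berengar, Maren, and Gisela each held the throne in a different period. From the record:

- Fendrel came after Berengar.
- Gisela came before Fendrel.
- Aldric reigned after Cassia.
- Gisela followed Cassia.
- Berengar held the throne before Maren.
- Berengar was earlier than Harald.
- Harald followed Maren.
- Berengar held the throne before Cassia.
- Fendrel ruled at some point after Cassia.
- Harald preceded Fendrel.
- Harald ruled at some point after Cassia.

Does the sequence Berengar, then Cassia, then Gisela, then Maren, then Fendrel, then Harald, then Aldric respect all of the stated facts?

no

The constraints require Harald before Fendrel, but in the proposed sequence Fendrel appears ahead of Harald. That one violation is enough.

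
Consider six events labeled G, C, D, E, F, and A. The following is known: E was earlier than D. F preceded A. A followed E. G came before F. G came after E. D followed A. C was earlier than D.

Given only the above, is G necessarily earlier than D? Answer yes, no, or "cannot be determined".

Chain the constraints: G → F → A → D. Each link is directly stated, so G comes before D.

yes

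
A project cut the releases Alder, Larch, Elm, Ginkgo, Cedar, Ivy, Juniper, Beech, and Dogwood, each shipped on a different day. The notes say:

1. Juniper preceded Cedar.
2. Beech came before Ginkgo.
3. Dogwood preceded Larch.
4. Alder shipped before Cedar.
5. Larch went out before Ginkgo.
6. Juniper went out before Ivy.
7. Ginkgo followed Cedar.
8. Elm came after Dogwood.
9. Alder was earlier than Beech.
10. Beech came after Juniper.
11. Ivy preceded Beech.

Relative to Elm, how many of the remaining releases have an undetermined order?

Forced before Elm: Dogwood.
That leaves Alder, Beech, Cedar, Ginkgo, Ivy, Juniper, and Larch with no forced order relative to Elm — 7.

7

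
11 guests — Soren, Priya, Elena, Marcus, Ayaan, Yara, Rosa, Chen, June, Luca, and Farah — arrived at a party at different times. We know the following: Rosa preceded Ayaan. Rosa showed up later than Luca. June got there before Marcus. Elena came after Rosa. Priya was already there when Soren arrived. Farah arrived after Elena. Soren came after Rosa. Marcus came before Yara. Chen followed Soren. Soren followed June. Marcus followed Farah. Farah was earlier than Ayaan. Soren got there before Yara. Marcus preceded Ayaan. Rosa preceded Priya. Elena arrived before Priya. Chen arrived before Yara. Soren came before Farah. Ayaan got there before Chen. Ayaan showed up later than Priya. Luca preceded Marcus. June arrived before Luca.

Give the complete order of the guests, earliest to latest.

June, Luca, Rosa, Elena, Priya, Soren, Farah, Marcus, Ayaan, Chen, Yara

The constraints fix every adjacent pair, so only one ordering works:
June → Luca → Rosa → Elena → Priya → Soren → Farah → Marcus → Ayaan → Chen → Yara.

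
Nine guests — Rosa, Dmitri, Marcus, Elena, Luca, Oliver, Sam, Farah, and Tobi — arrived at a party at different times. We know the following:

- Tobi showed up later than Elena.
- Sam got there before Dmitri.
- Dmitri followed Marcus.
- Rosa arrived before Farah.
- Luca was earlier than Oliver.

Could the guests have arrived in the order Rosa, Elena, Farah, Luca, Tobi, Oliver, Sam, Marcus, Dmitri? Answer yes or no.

Check each stated constraint against the proposed order — e.g. Luca is ahead of Oliver; Elena is ahead of Tobi. Every pair is in the required order; nothing is violated.

yes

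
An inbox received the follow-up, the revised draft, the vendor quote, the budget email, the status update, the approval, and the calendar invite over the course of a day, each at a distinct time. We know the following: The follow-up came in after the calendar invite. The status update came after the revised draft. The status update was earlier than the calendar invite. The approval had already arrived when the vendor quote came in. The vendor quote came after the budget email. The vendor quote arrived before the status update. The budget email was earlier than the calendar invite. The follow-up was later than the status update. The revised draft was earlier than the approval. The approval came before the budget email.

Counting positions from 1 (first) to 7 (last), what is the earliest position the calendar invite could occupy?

The approval, the budget email, the revised draft, the status update, and the vendor quote must all come before the calendar invite — 5 forced predecessors.
Nothing else is forced ahead of the calendar invite, so its earliest slot is position 5 + 1 = 6.

6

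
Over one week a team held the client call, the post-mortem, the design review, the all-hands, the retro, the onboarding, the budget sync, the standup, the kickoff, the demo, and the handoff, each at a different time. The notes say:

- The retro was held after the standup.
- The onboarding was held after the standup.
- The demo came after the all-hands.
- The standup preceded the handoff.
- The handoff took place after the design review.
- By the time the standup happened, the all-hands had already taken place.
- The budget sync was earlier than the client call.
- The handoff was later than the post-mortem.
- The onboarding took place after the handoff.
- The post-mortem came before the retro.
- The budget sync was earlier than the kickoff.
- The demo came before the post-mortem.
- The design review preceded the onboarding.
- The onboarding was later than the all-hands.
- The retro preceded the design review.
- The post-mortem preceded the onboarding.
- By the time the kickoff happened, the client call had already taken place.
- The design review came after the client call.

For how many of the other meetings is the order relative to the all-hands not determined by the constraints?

Forced after the all-hands: the demo, the design review, the handoff, the onboarding, the post-mortem, the retro, and the standup.
That leaves the budget sync, the client call, and the kickoff with no forced order relative to the all-hands — 3.

3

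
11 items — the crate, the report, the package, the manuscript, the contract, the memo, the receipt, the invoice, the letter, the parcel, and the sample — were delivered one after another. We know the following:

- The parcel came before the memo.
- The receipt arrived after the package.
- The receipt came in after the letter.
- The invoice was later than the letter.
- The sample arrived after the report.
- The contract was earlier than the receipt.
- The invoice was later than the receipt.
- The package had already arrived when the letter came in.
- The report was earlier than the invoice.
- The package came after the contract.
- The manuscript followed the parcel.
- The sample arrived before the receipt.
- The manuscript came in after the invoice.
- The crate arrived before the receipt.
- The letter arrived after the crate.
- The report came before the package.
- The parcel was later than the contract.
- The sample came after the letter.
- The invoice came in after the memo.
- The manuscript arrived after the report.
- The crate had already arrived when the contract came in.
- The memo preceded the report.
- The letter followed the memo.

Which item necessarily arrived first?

the crate

The crate has a chain of constraints placing it before every other item, so the crate must be first.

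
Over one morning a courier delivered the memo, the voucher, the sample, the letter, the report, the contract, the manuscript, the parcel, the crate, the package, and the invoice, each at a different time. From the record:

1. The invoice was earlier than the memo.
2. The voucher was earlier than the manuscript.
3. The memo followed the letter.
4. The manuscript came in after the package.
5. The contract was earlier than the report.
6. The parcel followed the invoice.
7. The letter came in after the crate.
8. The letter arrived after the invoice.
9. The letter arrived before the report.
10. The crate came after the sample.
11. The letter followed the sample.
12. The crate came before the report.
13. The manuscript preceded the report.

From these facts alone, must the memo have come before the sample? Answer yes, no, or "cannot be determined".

Tracing the constraints gives the sample → the letter → the memo, so the sample must come before the memo.
That means the memo cannot be before the sample.

no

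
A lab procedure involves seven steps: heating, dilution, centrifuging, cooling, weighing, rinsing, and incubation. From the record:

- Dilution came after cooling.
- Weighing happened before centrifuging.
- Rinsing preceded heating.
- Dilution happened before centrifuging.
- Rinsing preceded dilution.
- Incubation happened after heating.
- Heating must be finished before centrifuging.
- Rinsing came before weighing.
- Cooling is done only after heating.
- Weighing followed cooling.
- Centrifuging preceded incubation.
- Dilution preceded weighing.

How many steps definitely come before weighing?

Directly stated before weighing: cooling, dilution, and rinsing.
Heating reaches weighing via heating → cooling → weighing.
No chain forces centrifuging (or any of the others) ahead of weighing.
That's cooling, dilution, heating, and rinsing — 4 in all.

4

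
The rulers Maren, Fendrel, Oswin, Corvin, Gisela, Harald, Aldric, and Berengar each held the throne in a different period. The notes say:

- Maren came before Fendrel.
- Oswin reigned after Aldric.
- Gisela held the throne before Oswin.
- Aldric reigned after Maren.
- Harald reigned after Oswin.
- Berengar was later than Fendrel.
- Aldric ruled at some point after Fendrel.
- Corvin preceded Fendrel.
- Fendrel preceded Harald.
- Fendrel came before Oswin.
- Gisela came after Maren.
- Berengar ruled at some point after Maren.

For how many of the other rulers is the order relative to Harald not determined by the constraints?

1

Forced before Harald: Aldric, Corvin, Fendrel, Gisela, Maren, and Oswin.
That leaves Berengar with no forced order relative to Harald — 1.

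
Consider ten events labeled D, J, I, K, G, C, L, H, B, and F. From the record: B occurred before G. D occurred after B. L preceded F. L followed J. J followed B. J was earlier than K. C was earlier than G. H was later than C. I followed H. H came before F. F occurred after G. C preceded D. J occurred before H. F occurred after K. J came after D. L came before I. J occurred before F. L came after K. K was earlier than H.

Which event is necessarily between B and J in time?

D

Tracing the constraints gives B → D → J, so D sits after B and before J.
No other event is forced both after B and before J.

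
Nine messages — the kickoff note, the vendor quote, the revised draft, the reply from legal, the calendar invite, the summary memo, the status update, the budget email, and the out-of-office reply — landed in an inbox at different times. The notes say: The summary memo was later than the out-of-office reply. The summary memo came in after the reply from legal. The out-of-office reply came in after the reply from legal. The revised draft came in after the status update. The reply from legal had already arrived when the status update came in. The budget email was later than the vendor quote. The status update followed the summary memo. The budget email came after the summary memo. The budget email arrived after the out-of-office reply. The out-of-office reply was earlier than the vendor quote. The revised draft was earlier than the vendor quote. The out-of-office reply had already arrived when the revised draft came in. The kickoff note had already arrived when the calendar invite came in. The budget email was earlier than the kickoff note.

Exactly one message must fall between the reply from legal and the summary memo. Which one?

Tracing the constraints gives the reply from legal → the out-of-office reply → the summary memo, so the out-of-office reply sits after the reply from legal and before the summary memo.
No other message is forced both after the reply from legal and before the summary memo.

the out-of-office reply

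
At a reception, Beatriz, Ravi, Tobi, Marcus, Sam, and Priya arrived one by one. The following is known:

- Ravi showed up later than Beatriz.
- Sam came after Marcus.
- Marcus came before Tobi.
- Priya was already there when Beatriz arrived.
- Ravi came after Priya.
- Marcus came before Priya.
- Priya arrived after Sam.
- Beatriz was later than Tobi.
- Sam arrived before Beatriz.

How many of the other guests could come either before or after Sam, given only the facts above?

Forced before Sam: Marcus; forced after Sam: Beatriz, Priya, and Ravi.
That leaves Tobi with no forced order relative to Sam — 1.

1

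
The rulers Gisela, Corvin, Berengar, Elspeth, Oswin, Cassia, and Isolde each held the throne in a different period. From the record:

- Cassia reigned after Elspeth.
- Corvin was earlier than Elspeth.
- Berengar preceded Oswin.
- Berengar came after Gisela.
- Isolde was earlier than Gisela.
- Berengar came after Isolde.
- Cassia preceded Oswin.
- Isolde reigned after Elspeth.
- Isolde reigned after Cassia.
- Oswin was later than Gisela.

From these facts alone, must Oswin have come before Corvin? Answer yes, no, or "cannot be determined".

Tracing the constraints gives Corvin → Elspeth → Cassia → Oswin, so Corvin must come before Oswin.
That means Oswin cannot be before Corvin.

no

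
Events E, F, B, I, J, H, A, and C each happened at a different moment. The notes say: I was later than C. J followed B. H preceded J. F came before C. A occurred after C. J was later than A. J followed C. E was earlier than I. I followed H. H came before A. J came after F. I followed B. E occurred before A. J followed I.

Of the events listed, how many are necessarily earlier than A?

Directly stated before A: C, E, and H.
F reaches A via F → C → A.
That's C, E, F, and H — 4 in all.

4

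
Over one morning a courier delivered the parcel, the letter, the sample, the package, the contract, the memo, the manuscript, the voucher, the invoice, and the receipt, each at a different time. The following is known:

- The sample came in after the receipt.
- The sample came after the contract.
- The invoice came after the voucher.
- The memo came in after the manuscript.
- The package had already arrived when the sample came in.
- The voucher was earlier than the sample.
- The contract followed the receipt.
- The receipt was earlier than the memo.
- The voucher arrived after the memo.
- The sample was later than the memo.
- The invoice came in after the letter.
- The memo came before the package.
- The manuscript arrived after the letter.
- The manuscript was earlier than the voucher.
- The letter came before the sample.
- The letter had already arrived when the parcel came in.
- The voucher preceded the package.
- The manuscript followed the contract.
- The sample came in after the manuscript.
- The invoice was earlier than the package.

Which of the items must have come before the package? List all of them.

Directly stated before the package: the invoice, the memo, and the voucher.
The contract reaches the package via the contract → the manuscript → the voucher → the package.
The letter reaches the package via the letter → the invoice → the package.
The manuscript reaches the package via the manuscript → the voucher → the package.
Likewise the receipt reaches the package by chaining the stated constraints.
No chain forces the sample (or any of the others) ahead of the package.

the contract, the invoice, the letter, the manuscript, the memo, the receipt, the voucher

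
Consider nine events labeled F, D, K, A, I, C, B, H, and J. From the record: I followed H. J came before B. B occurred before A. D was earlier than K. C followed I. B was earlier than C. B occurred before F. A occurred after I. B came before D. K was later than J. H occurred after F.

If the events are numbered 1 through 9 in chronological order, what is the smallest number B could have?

J must come before B — 1 forced predecessor.
Nothing else is forced ahead of B, so its earliest slot is position 1 + 1 = 2.

2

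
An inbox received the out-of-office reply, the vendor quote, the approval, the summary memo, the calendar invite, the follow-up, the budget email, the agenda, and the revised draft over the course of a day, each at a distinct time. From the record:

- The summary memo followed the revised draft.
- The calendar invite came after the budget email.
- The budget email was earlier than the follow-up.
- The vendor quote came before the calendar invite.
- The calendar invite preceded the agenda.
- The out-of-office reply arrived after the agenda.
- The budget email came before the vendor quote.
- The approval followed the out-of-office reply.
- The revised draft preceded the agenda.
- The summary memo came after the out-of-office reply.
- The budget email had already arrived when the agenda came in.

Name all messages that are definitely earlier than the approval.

Directly stated before the approval: the out-of-office reply.
The agenda reaches the approval via the agenda → the out-of-office reply → the approval.
The budget email reaches the approval via the budget email → the agenda → the out-of-office reply → the approval.
The calendar invite reaches the approval via the calendar invite → the agenda → the out-of-office reply → the approval.
Likewise the revised draft and the vendor quote each reach the approval by chaining the stated constraints.

the agenda, the budget email, the calendar invite, the out-of-office reply, the revised draft, the vendor quote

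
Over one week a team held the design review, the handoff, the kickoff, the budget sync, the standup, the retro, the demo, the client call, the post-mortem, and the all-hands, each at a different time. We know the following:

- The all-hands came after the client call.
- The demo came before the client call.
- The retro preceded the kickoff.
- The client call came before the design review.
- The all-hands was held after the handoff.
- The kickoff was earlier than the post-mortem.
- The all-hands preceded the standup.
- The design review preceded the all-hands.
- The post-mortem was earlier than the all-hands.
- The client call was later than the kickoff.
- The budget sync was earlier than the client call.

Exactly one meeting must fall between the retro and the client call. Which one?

the kickoff

Tracing the constraints gives the retro → the kickoff → the client call, so the kickoff sits after the retro and before the client call.
No other meeting is forced both after the retro and before the client call.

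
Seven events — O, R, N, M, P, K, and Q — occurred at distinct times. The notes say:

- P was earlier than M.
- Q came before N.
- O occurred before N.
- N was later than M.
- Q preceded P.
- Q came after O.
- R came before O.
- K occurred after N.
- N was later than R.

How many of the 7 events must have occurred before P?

3

Directly stated before P: Q.
O reaches P via O → Q → P.
R reaches P via R → O → Q → P.
No chain forces M (or any of the others) ahead of P.
That's O, Q, and R — 3 in all.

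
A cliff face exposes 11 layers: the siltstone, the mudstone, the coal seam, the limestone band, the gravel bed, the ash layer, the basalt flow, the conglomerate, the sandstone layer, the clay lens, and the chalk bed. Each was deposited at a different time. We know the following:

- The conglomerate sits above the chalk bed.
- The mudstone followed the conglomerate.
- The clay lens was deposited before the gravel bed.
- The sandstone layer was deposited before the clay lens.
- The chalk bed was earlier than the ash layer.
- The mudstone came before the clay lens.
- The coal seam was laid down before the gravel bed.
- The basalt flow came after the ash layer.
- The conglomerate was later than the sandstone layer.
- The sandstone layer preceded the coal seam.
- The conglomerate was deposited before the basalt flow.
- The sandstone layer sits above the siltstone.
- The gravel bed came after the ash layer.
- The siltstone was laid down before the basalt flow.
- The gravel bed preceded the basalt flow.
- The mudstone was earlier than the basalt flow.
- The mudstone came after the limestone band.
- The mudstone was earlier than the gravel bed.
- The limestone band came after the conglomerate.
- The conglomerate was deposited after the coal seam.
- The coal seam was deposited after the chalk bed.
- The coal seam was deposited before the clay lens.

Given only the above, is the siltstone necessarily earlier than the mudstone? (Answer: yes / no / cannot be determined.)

yes

Chain the constraints: the siltstone → the sandstone layer → the conglomerate → the mudstone. Each link is directly stated, so the siltstone comes before the mudstone.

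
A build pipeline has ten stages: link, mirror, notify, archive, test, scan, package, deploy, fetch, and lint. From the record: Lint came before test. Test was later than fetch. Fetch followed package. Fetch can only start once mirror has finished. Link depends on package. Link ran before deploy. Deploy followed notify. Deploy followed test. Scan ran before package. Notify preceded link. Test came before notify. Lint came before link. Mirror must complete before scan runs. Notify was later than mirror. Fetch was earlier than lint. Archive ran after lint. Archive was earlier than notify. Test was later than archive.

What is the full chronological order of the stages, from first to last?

mirror, scan, package, fetch, lint, archive, test, notify, link, deploy

The constraints fix every adjacent pair, so only one ordering works:
mirror → scan → package → fetch → lint → archive → test → notify → link → deploy.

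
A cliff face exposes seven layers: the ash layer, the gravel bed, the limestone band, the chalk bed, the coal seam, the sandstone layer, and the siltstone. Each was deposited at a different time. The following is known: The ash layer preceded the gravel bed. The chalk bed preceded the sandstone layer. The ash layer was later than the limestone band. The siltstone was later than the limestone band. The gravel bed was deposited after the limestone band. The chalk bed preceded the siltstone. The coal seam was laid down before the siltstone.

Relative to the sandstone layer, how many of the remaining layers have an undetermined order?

5

Forced before the sandstone layer: the chalk bed.
That leaves the ash layer, the coal seam, the gravel bed, the limestone band, and the siltstone with no forced order relative to the sandstone layer — 5.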